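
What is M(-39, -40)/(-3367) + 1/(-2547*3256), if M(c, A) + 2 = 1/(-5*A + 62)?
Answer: 58599643/98861234472 ≈ 0.00059275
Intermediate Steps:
M(c, A) = -2 + 1/(62 - 5*A) (M(c, A) = -2 + 1/(-5*A + 62) = -2 + 1/(62 - 5*A))
M(-39, -40)/(-3367) + 1/(-2547*3256) = ((123 - 10*(-40))/(-62 + 5*(-40)))/(-3367) + 1/(-2547*3256) = ((123 + 400)/(-62 - 200))*(-1/3367) - 1/2547*1/3256 = (523/(-262))*(-1/3367) - 1/8293032 = -1/262*523*(-1/3367) - 1/8293032 = -523/262*(-1/3367) - 1/8293032 = 523/882154 - 1/8293032 = 58599643/98861234472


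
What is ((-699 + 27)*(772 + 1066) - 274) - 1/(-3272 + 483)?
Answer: -3445558489/2789 ≈ -1.2354e+6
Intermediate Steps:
((-699 + 27)*(772 + 1066) - 274) - 1/(-3272 + 483) = (-672*1838 - 274) - 1/(-2789) = (-1235136 - 274) - 1*(-1/2789) = -1235410 + 1/2789 = -3445558489/2789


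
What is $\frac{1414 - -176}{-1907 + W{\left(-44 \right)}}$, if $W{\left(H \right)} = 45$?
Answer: $- \frac{795}{931} \approx -0.85392$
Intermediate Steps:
$\frac{1414 - -176}{-1907 + W{\left(-44 \right)}} = \frac{1414 - -176}{-1907 + 45} = \frac{1414 + \left(-597 + 773\right)}{-1862} = \left(1414 + 176\right) \left(- \frac{1}{1862}\right) = 1590 \left(- \frac{1}{1862}\right) = - \frac{795}{931}$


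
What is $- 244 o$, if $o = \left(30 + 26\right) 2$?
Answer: $-27328$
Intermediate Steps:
$o = 112$ ($o = 56 \cdot 2 = 112$)
$- 244 o = \left(-244\right) 112 = -27328$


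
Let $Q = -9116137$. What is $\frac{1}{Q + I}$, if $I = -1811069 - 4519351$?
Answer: $- \frac{1}{15446557} \approx -6.4739 \cdot 10^{-8}$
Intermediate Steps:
$I = -6330420$
$\frac{1}{Q + I} = \frac{1}{-9116137 - 6330420} = \frac{1}{-15446557} = - \frac{1}{15446557}$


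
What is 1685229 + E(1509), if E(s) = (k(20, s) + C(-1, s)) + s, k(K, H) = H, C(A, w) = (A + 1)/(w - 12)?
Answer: 1688247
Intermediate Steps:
C(A, w) = (1 + A)/(-12 + w)
E(s) = 2*s (E(s) = (s + (1 - 1)/(-12 + s)) + s = (s + 0/(-12 + s)) + s = (s + 0) + s = s + s = 2*s)
1685229 + E(1509) = 1685229 + 2*1509 = 1685229 + 3018 = 1688247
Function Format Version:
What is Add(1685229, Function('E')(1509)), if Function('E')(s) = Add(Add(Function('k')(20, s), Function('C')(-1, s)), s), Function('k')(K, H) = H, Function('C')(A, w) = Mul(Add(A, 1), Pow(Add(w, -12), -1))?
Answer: 1688247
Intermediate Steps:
Function('C')(A, w) = Mul(Pow(Add(-12, w), -1), Add(1, A)) (Function('C')(A, w) = Mul(Add(1, A), Pow(Add(-12, w), -1)) = Mul(Pow(Add(-12, w), -1), Add(1, A)))
Function('E')(s) = Mul(2, s) (Function('E')(s) = Add(Add(s, Mul(Pow(Add(-12, s), -1), Add(1, -1))), s) = Add(Add(s, Mul(Pow(Add(-12, s), -1), 0)), s) = Add(Add(s, 0), s) = Add(s, s) = Mul(2, s))
Add(1685229, Function('E')(1509)) = Add(1685229, Mul(2, 1509)) = Add(1685229, 3018) = 1688247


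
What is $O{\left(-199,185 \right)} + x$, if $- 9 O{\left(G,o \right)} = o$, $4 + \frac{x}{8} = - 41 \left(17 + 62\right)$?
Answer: $- \frac{233681}{9} \approx -25965.0$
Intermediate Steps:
$x = -25944$ ($x = -32 + 8 \left(- 41 \left(17 + 62\right)\right) = -32 + 8 \left(\left(-41\right) 79\right) = -32 + 8 \left(-3239\right) = -32 - 25912 = -25944$)
$O{\left(G,o \right)} = - \frac{o}{9}$
$O{\left(-199,185 \right)} + x = \left(- \frac{1}{9}\right) 185 - 25944 = - \frac{185}{9} - 25944 = - \frac{233681}{9}$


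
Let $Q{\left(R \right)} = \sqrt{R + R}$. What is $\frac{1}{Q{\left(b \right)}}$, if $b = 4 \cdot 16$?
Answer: $\frac{\sqrt{2}}{16} \approx 0.088388$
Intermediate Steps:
$b = 64$
$Q{\left(R \right)} = \sqrt{2} \sqrt{R}$ ($Q{\left(R \right)} = \sqrt{2 R} = \sqrt{2} \sqrt{R}$)
$\frac{1}{Q{\left(b \right)}} = \frac{1}{\sqrt{2} \sqrt{64}} = \frac{1}{\sqrt{2} \cdot 8} = \frac{1}{8 \sqrt{2}} = \frac{\sqrt{2}}{16}$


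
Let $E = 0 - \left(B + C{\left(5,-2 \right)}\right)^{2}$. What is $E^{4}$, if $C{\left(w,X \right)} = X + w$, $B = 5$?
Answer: $16777216$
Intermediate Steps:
$E = -64$ ($E = 0 - \left(5 + \left(-2 + 5\right)\right)^{2} = 0 - \left(5 + 3\right)^{2} = 0 - 8^{2} = 0 - 64 = -64$)
$E^{4} = \left(-64\right)^{4} = 16777216$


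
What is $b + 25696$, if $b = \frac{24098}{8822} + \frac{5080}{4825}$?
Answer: $\frac{109394087901}{4256615} \approx 25700.0$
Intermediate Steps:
$b = \frac{16108861}{4256615}$ ($b = 24098 \cdot \frac{1}{8822} + 5080 \cdot \frac{1}{4825} = \frac{12049}{4411} + \frac{1016}{965} = \frac{16108861}{4256615} \approx 3.7844$)
$b + 25696 = \frac{16108861}{4256615} + 25696 = \frac{109394087901}{4256615}$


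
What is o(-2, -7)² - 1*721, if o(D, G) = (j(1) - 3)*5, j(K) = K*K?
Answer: -621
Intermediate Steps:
j(K) = K²
o(D, G) = -10 (o(D, G) = (1² - 3)*5 = (1 - 3)*5 = -2*5 = -10)
o(-2, -7)² - 1*721 = (-10)² - 1*721 = 100 - 721 = -621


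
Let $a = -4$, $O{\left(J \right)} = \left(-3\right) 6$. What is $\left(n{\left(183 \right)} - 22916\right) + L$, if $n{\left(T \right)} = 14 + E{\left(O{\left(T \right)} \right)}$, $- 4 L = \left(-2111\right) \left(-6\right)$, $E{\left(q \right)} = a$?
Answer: $- \frac{52145}{2} \approx -26073.0$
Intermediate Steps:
$O{\left(J \right)} = -18$
$E{\left(q \right)} = -4$
$L = - \frac{6333}{2}$ ($L = - \frac{\left(-2111\right) \left(-6\right)}{4} = \left(- \frac{1}{4}\right) 12666 = - \frac{6333}{2} \approx -3166.5$)
$n{\left(T \right)} = 10$ ($n{\left(T \right)} = 14 - 4 = 10$)
$\left(n{\left(183 \right)} - 22916\right) + L = \left(10 - 22916\right) - \frac{6333}{2} = -22906 - \frac{6333}{2} = - \frac{52145}{2}$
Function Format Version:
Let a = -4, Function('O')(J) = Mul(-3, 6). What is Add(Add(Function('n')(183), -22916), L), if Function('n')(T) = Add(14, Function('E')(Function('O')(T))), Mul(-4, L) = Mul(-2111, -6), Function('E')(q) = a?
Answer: Rational(-52145, 2) ≈ -26073.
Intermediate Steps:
Function('O')(J) = -18
Function('E')(q) = -4
L = Rational(-6333, 2) (L = Mul(Rational(-1, 4), Mul(-2111, -6)) = Mul(Rational(-1, 4), 12666) = Rational(-6333, 2) ≈ -3166.5)
Function('n')(T) = 10 (Function('n')(T) = Add(14, -4) = 10)
Add(Add(Function('n')(183), -22916), L) = Add(Add(10, -22916), Rational(-6333, 2)) = Add(-22906, Rational(-6333, 2)) = Rational(-52145, 2)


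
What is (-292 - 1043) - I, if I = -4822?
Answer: 3487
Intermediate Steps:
(-292 - 1043) - I = (-292 - 1043) - 1*(-4822) = -1335 + 4822 = 3487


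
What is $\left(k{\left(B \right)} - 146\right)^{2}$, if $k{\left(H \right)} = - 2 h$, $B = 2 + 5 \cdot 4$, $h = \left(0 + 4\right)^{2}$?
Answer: $31684$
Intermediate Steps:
$h = 16$ ($h = 4^{2} = 16$)
$B = 22$ ($B = 2 + 20 = 22$)
$k{\left(H \right)} = -32$ ($k{\left(H \right)} = \left(-2\right) 16 = -32$)
$\left(k{\left(B \right)} - 146\right)^{2} = \left(-32 - 146\right)^{2} = \left(-178\right)^{2} = 31684$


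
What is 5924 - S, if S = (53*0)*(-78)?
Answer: 5924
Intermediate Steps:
S = 0 (S = 0*(-78) = 0)
5924 - S = 5924 - 1*0 = 5924 + 0 = 5924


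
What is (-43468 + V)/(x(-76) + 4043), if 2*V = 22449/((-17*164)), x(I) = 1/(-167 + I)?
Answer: -58903204131/5478130048 ≈ -10.752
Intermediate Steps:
V = -22449/5576 (V = (22449/((-17*164)))/2 = (22449/(-2788))/2 = (22449*(-1/2788))/2 = (1/2)*(-22449/2788) = -22449/5576 ≈ -4.0260)
(-43468 + V)/(x(-76) + 4043) = (-43468 - 22449/5576)/(1/(-167 - 76) + 4043) = -242400017/(5576*(1/(-243) + 4043)) = -242400017/(5576*(-1/243 + 4043)) = -242400017/(5576*982448/243) = -242400017/5576*243/982448 = -58903204131/5478130048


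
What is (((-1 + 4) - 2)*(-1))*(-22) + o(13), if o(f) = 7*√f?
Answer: 22 + 7*√13 ≈ 47.239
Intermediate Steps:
(((-1 + 4) - 2)*(-1))*(-22) + o(13) = (((-1 + 4) - 2)*(-1))*(-22) + 7*√13 = ((3 - 2)*(-1))*(-22) + 7*√13 = (1*(-1))*(-22) + 7*√13 = -1*(-22) + 7*√13 = 22 + 7*√13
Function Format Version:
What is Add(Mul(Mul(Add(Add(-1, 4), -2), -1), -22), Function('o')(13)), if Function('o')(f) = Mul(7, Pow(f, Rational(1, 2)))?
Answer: Add(22, Mul(7, Pow(13, Rational(1, 2)))) ≈ 47.239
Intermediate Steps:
Add(Mul(Mul(Add(Add(-1, 4), -2), -1), -22), Function('o')(13)) = Add(Mul(Mul(Add(Add(-1, 4), -2), -1), -22), Mul(7, Pow(13, Rational(1, 2)))) = Add(Mul(Mul(Add(3, -2), -1), -22), Mul(7, Pow(13, Rational(1, 2)))) = Add(Mul(Mul(1, -1), -22), Mul(7, Pow(13, Rational(1, 2)))) = Add(Mul(-1, -22), Mul(7, Pow(13, Rational(1, 2)))) = Add(22, Mul(7, Pow(13, Rational(1, 2))))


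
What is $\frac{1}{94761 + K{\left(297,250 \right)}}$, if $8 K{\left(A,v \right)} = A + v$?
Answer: $\frac{8}{758635} \approx 1.0545 \cdot 10^{-5}$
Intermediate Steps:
$K{\left(A,v \right)} = \frac{A}{8} + \frac{v}{8}$ ($K{\left(A,v \right)} = \frac{A + v}{8} = \frac{A}{8} + \frac{v}{8}$)
$\frac{1}{94761 + K{\left(297,250 \right)}} = \frac{1}{94761 + \left(\frac{1}{8} \cdot 297 + \frac{1}{8} \cdot 250\right)} = \frac{1}{94761 + \left(\frac{297}{8} + \frac{125}{4}\right)} = \frac{1}{94761 + \frac{547}{8}} = \frac{1}{\frac{758635}{8}} = \frac{8}{758635}$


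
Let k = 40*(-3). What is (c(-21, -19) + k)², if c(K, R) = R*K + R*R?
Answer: 409600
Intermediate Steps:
c(K, R) = R² + K*R (c(K, R) = K*R + R² = R² + K*R)
k = -120
(c(-21, -19) + k)² = (-19*(-21 - 19) - 120)² = (-19*(-40) - 120)² = (760 - 120)² = 640² = 409600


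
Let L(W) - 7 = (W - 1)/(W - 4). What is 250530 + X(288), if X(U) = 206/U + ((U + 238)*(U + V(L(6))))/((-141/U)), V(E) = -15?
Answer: -289506871/6768 ≈ -42776.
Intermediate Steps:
L(W) = 7 + (-1 + W)/(-4 + W) (L(W) = 7 + (W - 1)/(W - 4) = 7 + (-1 + W)/(-4 + W))
X(U) = 206/U - U*(-15 + U)*(238 + U)/141 (X(U) = 206/U + ((U + 238)*(U - 15))/((-141/U)) = 206/U + ((238 + U)*(-15 + U))*(-U/141) = 206/U + ((-15 + U)*(238 + U))*(-U/141) = 206/U - U*(-15 + U)*(238 + U)/141)
250530 + X(288) = 250530 + (1/141)*(29046 + 288**2*(3570 - 1*288**2 - 223*288))/288 = 250530 + (1/141)*(1/288)*(29046 + 82944*(3570 - 1*82944 - 64224)) = 250530 + (1/141)*(1/288)*(29046 + 82944*(3570 - 82944 - 64224)) = 250530 + (1/141)*(1/288)*(29046 + 82944*(-143598)) = 250530 + (1/141)*(1/288)*(29046 - 11910592512) = 250530 + (1/141)*(1/288)*(-11910563466) = 250530 - 1985093911/6768 = -289506871/6768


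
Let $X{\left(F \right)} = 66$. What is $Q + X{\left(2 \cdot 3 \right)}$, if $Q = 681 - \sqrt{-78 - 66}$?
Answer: $747 - 12 i \approx 747.0 - 12.0 i$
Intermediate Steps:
$Q = 681 - 12 i$ ($Q = 681 - \sqrt{-144} = 681 - 12 i \approx 681.0 - 12.0 i$)
$Q + X{\left(2 \cdot 3 \right)} = \left(681 - 12 i\right) + 66 = 747 - 12 i$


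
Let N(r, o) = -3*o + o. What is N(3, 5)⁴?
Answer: 10000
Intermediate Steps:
N(r, o) = -2*o
N(3, 5)⁴ = (-2*5)⁴ = (-10)⁴ = 10000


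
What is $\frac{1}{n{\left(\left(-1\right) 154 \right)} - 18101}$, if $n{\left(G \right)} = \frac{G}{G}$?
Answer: $- \frac{1}{18100} \approx -5.5249 \cdot 10^{-5}$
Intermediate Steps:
$n{\left(G \right)} = 1$
$\frac{1}{n{\left(\left(-1\right) 154 \right)} - 18101} = \frac{1}{1 - 18101} = \frac{1}{-18100} = - \frac{1}{18100}$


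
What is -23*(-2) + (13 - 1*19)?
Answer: 40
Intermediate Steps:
-23*(-2) + (13 - 1*19) = 46 + (13 - 19) = 46 - 6 = 40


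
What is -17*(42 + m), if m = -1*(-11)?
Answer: -901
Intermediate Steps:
m = 11
-17*(42 + m) = -17*(42 + 11) = -17*53 = -901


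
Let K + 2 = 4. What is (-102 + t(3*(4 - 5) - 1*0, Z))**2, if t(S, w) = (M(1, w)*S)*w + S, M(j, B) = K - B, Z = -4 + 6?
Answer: 11025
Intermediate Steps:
K = 2 (K = -2 + 4 = 2)
Z = 2
M(j, B) = 2 - B
t(S, w) = S + S*w*(2 - w) (t(S, w) = ((2 - w)*S)*w + S = (S*(2 - w))*w + S = S*w*(2 - w) + S = S + S*w*(2 - w))
(-102 + t(3*(4 - 5) - 1*0, Z))**2 = (-102 - (3*(4 - 5) - 1*0)*(-1 + 2*(-2 + 2)))**2 = (-102 - (3*(-1) + 0)*(-1 + 2*0))**2 = (-102 - (-3 + 0)*(-1 + 0))**2 = (-102 - 1*(-3)*(-1))**2 = (-102 - 3)**2 = (-105)**2 = 11025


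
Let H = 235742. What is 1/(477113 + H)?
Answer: 1/712855 ≈ 1.4028e-6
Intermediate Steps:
1/(477113 + H) = 1/(477113 + 235742) = 1/712855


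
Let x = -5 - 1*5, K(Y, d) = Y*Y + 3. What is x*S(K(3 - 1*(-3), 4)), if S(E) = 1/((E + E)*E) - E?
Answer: 593185/1521 ≈ 390.00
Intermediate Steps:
K(Y, d) = 3 + Y² (K(Y, d) = Y² + 3 = 3 + Y²)
S(E) = 1/(2*E²) - E (S(E) = 1/(((2*E))*E) - E = (1/(2*E))/E - E = 1/(2*E²) - E)
x = -10 (x = -5 - 5 = -10)
x*S(K(3 - 1*(-3), 4)) = -10*(1/(2*(3 + (3 - 1*(-3))²)²) - (3 + (3 - 1*(-3))²)) = -10*(1/(2*(3 + (3 + 3)²)²) - (3 + (3 + 3)²)) = -10*(1/(2*(3 + 6²)²) - (3 + 6²)) = -10*(1/(2*(3 + 36)²) - (3 + 36)) = -10*((½)/39² - 1*39) = -10*((½)*(1/1521) - 39) = -10*(1/3042 - 39) = -10*(-118637/3042) = 593185/1521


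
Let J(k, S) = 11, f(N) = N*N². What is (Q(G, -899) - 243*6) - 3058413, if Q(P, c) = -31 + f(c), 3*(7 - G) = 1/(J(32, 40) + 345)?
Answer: -729632601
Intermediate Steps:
f(N) = N³
G = 7475/1068 (G = 7 - 1/(3*(11 + 345)) = 7 - ⅓/356 = 7 - ⅓*1/356 = 7 - 1/1068 = 7475/1068 ≈ 6.9991)
Q(P, c) = -31 + c³
(Q(G, -899) - 243*6) - 3058413 = ((-31 + (-899)³) - 243*6) - 3058413 = ((-31 - 726572699) - 1*1458) - 3058413 = (-726572730 - 1458) - 3058413 = -726574188 - 3058413 = -729632601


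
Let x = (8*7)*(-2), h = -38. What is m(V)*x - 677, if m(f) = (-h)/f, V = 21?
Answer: -2639/3 ≈ -879.67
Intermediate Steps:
x = -112 (x = 56*(-2) = -112)
m(f) = 38/f (m(f) = (-1*(-38))/f = 38/f)
m(V)*x - 677 = (38/21)*(-112) - 677 = -608/3 - 677 = -2639/3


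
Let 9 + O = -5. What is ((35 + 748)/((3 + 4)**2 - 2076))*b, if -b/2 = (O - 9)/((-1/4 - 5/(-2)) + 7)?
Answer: -144072/74999 ≈ -1.9210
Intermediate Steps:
O = -14 (O = -9 - 5 = -14)
b = 184/37 (b = -2*(-14 - 9)/((-1/4 - 5/(-2)) + 7) = -(-46)/((-1*1/4 - 5*(-1/2)) + 7) = -(-46)/((-1/4 + 5/2) + 7) = -(-46)/(9/4 + 7) = -(-46)/37/4 = -(-46)*4/37 = -2*(-92/37) = 184/37 ≈ 4.9730)
((35 + 748)/((3 + 4)**2 - 2076))*b = ((35 + 748)/((3 + 4)**2 - 2076))*(184/37) = (783/(7**2 - 2076))*(184/37) = (783/(49 - 2076))*(184/37) = (783/(-2027))*(184/37) = (783*(-1/2027))*(184/37) = -783/2027*184/37 = -144072/74999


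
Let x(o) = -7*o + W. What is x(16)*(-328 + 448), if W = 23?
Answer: -10680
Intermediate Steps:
x(o) = 23 - 7*o (x(o) = -7*o + 23 = 23 - 7*o)
x(16)*(-328 + 448) = (23 - 7*16)*(-328 + 448) = (23 - 112)*120 = -89*120 = -10680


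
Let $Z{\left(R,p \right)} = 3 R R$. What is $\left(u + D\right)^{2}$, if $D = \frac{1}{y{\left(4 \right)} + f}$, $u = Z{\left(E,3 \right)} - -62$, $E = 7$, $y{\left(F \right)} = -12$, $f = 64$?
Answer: $\frac{118135161}{2704} \approx 43689.0$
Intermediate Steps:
$Z{\left(R,p \right)} = 3 R^{2}$
$u = 209$ ($u = 3 \cdot 7^{2} - -62 = 3 \cdot 49 + 62 = 147 + 62 = 209$)
$D = \frac{1}{52}$ ($D = \frac{1}{-12 + 64} = \frac{1}{52} \approx 0.019231$)
$\left(u + D\right)^{2} = \left(209 + \frac{1}{52}\right)^{2} = \left(\frac{10869}{52}\right)^{2} = \frac{118135161}{2704}$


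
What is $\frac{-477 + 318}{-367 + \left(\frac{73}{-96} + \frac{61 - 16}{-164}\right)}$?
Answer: $\frac{625824}{1448585} \approx 0.43202$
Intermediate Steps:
$\frac{-477 + 318}{-367 + \left(\frac{73}{-96} + \frac{61 - 16}{-164}\right)} = - \frac{159}{-367 + \left(73 \left(- \frac{1}{96}\right) + \left(61 - 16\right) \left(- \frac{1}{164}\right)\right)} = - \frac{159}{-367 + \left(- \frac{73}{96} + 45 \left(- \frac{1}{164}\right)\right)} = - \frac{159}{-367 - \frac{4073}{3936}} = - \frac{159}{- \frac{1448585}{3936}} = \left(-159\right) \left(- \frac{3936}{1448585}\right) = \frac{625824}{1448585}$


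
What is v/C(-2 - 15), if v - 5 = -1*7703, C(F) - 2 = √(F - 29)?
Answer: -7698/25 + 3849*I*√46/25 ≈ -307.92 + 1044.2*I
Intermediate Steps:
C(F) = 2 + √(-29 + F) (C(F) = 2 + √(F - 29) = 2 + √(-29 + F))
v = -7698 (v = 5 - 1*7703 = 5 - 7703 = -7698)
v/C(-2 - 15) = -7698/(2 + √(-29 + (-2 - 15))) = -7698/(2 + √(-29 - 17)) = -7698/(2 + √(-46)) = -7698/(2 + I*√46)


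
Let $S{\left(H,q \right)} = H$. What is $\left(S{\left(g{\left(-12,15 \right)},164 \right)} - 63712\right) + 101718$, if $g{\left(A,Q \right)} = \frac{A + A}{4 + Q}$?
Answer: $\frac{722090}{19} \approx 38005.0$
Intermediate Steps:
$g{\left(A,Q \right)} = \frac{2 A}{4 + Q}$
$\left(S{\left(g{\left(-12,15 \right)},164 \right)} - 63712\right) + 101718 = \left(2 \left(-12\right) \frac{1}{4 + 15} - 63712\right) + 101718 = \left(2 \left(-12\right) \frac{1}{19} - 63712\right) + 101718 = \left(- \frac{24}{19} - 63712\right) + 101718 = - \frac{1210552}{19} + 101718 = \frac{722090}{19}$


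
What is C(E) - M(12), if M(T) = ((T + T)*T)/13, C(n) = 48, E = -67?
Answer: 336/13 ≈ 25.846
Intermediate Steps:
M(T) = 2*T²/13 (M(T) = ((2*T)*T)*(1/13) = (2*T²)*(1/13) = 2*T²/13)
C(E) - M(12) = 48 - 2*12²/13 = 48 - 2*144/13 = 48 - 1*288/13 = 48 - 288/13 = 336/13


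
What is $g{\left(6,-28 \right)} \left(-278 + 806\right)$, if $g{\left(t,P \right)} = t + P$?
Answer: $-11616$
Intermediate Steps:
$g{\left(t,P \right)} = P + t$
$g{\left(6,-28 \right)} \left(-278 + 806\right) = \left(-28 + 6\right) \left(-278 + 806\right) = \left(-22\right) 528 = -11616$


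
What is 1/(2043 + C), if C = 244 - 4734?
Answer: -1/2447 ≈ -0.00040866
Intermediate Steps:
C = -4490
1/(2043 + C) = 1/(2043 - 4490) = 1/(-2447) = -1/2447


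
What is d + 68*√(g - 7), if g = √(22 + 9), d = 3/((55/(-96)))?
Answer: -288/55 + 68*I*√(7 - √31) ≈ -5.2364 + 81.38*I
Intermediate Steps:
d = -288/55 (d = 3/((55*(-1/96))) = 3/(-55/96) = 3*(-96/55) = -288/55 ≈ -5.2364)
g = √31 ≈ 5.5678
d + 68*√(g - 7) = -288/55 + 68*√(√31 - 7) = -288/55 + 68*√(-7 + √31)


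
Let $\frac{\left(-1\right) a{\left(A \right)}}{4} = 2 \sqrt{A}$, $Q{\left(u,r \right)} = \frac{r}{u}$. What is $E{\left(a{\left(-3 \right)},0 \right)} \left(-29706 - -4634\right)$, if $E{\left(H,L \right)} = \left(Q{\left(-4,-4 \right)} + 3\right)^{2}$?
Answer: $-401152$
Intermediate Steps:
$a{\left(A \right)} = - 8 \sqrt{A}$ ($a{\left(A \right)} = - 4 \cdot 2 \sqrt{A} = - 8 \sqrt{A}$)
$E{\left(H,L \right)} = 16$ ($E{\left(H,L \right)} = \left(- \frac{4}{-4} + 3\right)^{2} = \left(\left(-4\right) \left(- \frac{1}{4}\right) + 3\right)^{2} = \left(1 + 3\right)^{2} = 4^{2} = 16$)
$E{\left(a{\left(-3 \right)},0 \right)} \left(-29706 - -4634\right) = 16 \left(-29706 - -4634\right) = 16 \left(-29706 + 4634\right) = 16 \left(-25072\right) = -401152$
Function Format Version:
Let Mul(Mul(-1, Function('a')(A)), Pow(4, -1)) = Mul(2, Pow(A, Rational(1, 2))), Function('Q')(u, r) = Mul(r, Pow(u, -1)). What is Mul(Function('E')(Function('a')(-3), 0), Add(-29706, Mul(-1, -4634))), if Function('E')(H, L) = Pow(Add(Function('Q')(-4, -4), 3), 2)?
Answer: -401152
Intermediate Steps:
Function('a')(A) = Mul(-8, Pow(A, Rational(1, 2))) (Function('a')(A) = Mul(-4, Mul(2, Pow(A, Rational(1, 2)))) = Mul(-8, Pow(A, Rational(1, 2))))
Function('E')(H, L) = 16 (Function('E')(H, L) = Pow(Add(Mul(-4, Pow(-4, -1)), 3), 2) = Pow(Add(Mul(-4, Rational(-1, 4)), 3), 2) = Pow(Add(1, 3), 2) = Pow(4, 2) = 16)
Mul(Function('E')(Function('a')(-3), 0), Add(-29706, Mul(-1, -4634))) = Mul(16, Add(-29706, Mul(-1, -4634))) = Mul(16, Add(-29706, 4634)) = Mul(16, -25072) = -401152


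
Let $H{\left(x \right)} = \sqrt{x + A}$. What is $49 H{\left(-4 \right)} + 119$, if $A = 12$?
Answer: $119 + 98 \sqrt{2} \approx 257.59$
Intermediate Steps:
$H{\left(x \right)} = \sqrt{12 + x}$ ($H{\left(x \right)} = \sqrt{x + 12} = \sqrt{12 + x}$)
$49 H{\left(-4 \right)} + 119 = 49 \sqrt{12 - 4} + 119 = 49 \sqrt{8} + 119 = 49 \cdot 2 \sqrt{2} + 119 = 98 \sqrt{2} + 119 = 119 + 98 \sqrt{2}$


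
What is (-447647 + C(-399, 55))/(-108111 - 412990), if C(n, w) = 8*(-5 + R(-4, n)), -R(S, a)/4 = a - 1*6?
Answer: 434727/521101 ≈ 0.83425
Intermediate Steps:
R(S, a) = 24 - 4*a (R(S, a) = -4*(a - 1*6) = -4*(a - 6) = -4*(-6 + a) = 24 - 4*a)
C(n, w) = 152 - 32*n (C(n, w) = 8*(-5 + (24 - 4*n)) = 8*(19 - 4*n) = 152 - 32*n)
(-447647 + C(-399, 55))/(-108111 - 412990) = (-447647 + (152 - 32*(-399)))/(-108111 - 412990) = (-447647 + (152 + 12768))/(-521101) = (-447647 + 12920)*(-1/521101) = -434727*(-1/521101) = 434727/521101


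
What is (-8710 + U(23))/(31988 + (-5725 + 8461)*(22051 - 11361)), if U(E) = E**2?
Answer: -8181/29279828 ≈ -0.00027941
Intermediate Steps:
(-8710 + U(23))/(31988 + (-5725 + 8461)*(22051 - 11361)) = (-8710 + 23**2)/(31988 + (-5725 + 8461)*(22051 - 11361)) = (-8710 + 529)/(31988 + 2736*10690) = -8181/(31988 + 29247840) = -8181/29279828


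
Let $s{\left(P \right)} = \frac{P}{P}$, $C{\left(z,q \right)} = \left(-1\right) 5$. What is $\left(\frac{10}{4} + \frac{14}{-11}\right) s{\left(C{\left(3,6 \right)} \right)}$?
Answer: $\frac{27}{22} \approx 1.2273$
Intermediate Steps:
$C{\left(z,q \right)} = -5$
$s{\left(P \right)} = 1$
$\left(\frac{10}{4} + \frac{14}{-11}\right) s{\left(C{\left(3,6 \right)} \right)} = \left(\frac{10}{4} + \frac{14}{-11}\right) 1 = \left(10 \cdot \frac{1}{4} + 14 \left(- \frac{1}{11}\right)\right) 1 = \left(\frac{5}{2} - \frac{14}{11}\right) 1 = \frac{27}{22} \cdot 1 = \frac{27}{22}$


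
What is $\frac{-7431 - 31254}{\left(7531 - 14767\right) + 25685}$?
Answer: $- \frac{38685}{18449} \approx -2.0969$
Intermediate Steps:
$\frac{-7431 - 31254}{\left(7531 - 14767\right) + 25685} = - \frac{38685}{-7236 + 25685} = - \frac{38685}{18449}$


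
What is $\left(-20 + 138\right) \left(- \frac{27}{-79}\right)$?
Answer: $\frac{3186}{79} \approx 40.329$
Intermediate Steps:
$\left(-20 + 138\right) \left(- \frac{27}{-79}\right) = 118 \left(\left(-27\right) \left(- \frac{1}{79}\right)\right) = 118 \cdot \frac{27}{79} = \frac{3186}{79}$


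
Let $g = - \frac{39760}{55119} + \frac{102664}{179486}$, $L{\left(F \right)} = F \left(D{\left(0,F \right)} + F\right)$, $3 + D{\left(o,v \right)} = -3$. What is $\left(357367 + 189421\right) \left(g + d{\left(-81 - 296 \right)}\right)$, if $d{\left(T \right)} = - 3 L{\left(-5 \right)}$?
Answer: $- \frac{26275371200548228}{290973201} \approx -9.0302 \cdot 10^{7}$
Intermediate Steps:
$D{\left(o,v \right)} = -6$ ($D{\left(o,v \right)} = -3 - 3 = -6$)
$L{\left(F \right)} = F \left(-6 + F\right)$
$d{\left(T \right)} = -165$ ($d{\left(T \right)} = - 3 \left(- 5 \left(-6 - 5\right)\right) = - 3 \left(\left(-5\right) \left(-11\right)\right) = \left(-3\right) 55 = -165$)
$g = - \frac{738813172}{4946544417}$ ($g = \left(-39760\right) \frac{1}{55119} + 102664 \cdot \frac{1}{179486} = - \frac{39760}{55119} + \frac{51332}{89743} = - \frac{738813172}{4946544417} \approx -0.14936$)
$\left(357367 + 189421\right) \left(g + d{\left(-81 - 296 \right)}\right) = \left(357367 + 189421\right) \left(- \frac{738813172}{4946544417} - 165\right) = 546788 \left(- \frac{816918641977}{4946544417}\right) = - \frac{26275371200548228}{290973201}$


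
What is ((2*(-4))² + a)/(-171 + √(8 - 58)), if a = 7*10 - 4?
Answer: -22230/29291 - 650*I*√2/29291 ≈ -0.75894 - 0.031383*I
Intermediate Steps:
a = 66 (a = 70 - 4 = 66)
((2*(-4))² + a)/(-171 + √(8 - 58)) = ((2*(-4))² + 66)/(-171 + √(8 - 58)) = ((-8)² + 66)/(-171 + √(-50)) = (64 + 66)/(-171 + 5*I*√2) = 130/(-171 + 5*I*√2)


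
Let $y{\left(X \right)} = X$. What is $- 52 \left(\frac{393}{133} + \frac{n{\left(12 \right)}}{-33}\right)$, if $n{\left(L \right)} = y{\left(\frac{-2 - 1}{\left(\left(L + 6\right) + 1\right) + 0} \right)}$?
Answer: $- \frac{225160}{1463} \approx -153.9$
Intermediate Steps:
$n{\left(L \right)} = - \frac{3}{7 + L}$ ($n{\left(L \right)} = \frac{-2 - 1}{\left(\left(L + 6\right) + 1\right) + 0} = - \frac{3}{\left(\left(6 + L\right) + 1\right) + 0} = - \frac{3}{\left(7 + L\right) + 0} = - \frac{3}{7 + L}$)
$- 52 \left(\frac{393}{133} + \frac{n{\left(12 \right)}}{-33}\right) = - 52 \left(\frac{393}{133} + \frac{\left(-3\right) \frac{1}{7 + 12}}{-33}\right) = - 52 \left(393 \cdot \frac{1}{133} + - \frac{3}{19} \left(- \frac{1}{33}\right)\right) = - 52 \left(\frac{393}{133} + \left(-3\right) \frac{1}{19} \left(- \frac{1}{33}\right)\right) = - 52 \left(\frac{393}{133} - - \frac{1}{209}\right) = - 52 \left(\frac{393}{133} + \frac{1}{209}\right) = \left(-52\right) \frac{4330}{1463} = - \frac{225160}{1463}$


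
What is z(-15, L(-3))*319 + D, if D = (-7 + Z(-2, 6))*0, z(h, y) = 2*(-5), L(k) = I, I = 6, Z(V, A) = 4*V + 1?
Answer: -3190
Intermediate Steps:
Z(V, A) = 1 + 4*V
L(k) = 6
z(h, y) = -10
D = 0 (D = (-7 + (1 + 4*(-2)))*0 = (-7 + (1 - 8))*0 = (-7 - 7)*0 = -14*0 = 0)
z(-15, L(-3))*319 + D = -10*319 + 0 = -3190 + 0 = -3190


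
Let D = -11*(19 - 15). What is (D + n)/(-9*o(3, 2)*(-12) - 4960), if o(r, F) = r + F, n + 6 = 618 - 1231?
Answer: 3/20 ≈ 0.15000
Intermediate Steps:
n = -619 (n = -6 + (618 - 1231) = -6 - 613 = -619)
o(r, F) = F + r
D = -44 (D = -11*4 = -44)
(D + n)/(-9*o(3, 2)*(-12) - 4960) = (-44 - 619)/(-9*(2 + 3)*(-12) - 4960) = -663/(-9*5*(-12) - 4960) = -663/(-45*(-12) - 4960) = -663/(540 - 4960) = -663/(-4420) = -663*(-1/4420) = 3/20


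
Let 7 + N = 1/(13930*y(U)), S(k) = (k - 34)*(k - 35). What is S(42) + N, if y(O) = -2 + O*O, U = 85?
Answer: 4930203111/100616390 ≈ 49.000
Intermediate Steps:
S(k) = (-35 + k)*(-34 + k) (S(k) = (-34 + k)*(-35 + k) = (-35 + k)*(-34 + k))
y(O) = -2 + O²
N = -704314729/100616390 (N = -7 + 1/(13930*(-2 + 85²)) = -7 + 1/(13930*(-2 + 7225)) = -7 + (1/13930)/7223 = -7 + (1/13930)*(1/7223) = -7 + 1/100616390 = -704314729/100616390 ≈ -7.0000)
S(42) + N = (1190 + 42² - 69*42) - 704314729/100616390 = (1190 + 1764 - 2898) - 704314729/100616390 = 56 - 704314729/100616390 = 4930203111/100616390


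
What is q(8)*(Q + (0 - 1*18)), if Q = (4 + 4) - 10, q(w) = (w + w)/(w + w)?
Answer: -20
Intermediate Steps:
q(w) = 1 (q(w) = (2*w)/((2*w)) = (2*w)*(1/(2*w)) = 1)
Q = -2 (Q = 8 - 10 = -2)
q(8)*(Q + (0 - 1*18)) = 1*(-2 + (0 - 1*18)) = 1*(-2 + (0 - 18)) = 1*(-2 - 18) = 1*(-20) = -20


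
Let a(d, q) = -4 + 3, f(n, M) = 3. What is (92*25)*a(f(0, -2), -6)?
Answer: -2300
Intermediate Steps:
a(d, q) = -1
(92*25)*a(f(0, -2), -6) = (92*25)*(-1) = 2300*(-1) = -2300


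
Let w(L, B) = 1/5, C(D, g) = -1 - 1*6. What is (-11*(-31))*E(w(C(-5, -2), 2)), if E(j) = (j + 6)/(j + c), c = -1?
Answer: -10571/4 ≈ -2642.8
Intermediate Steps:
C(D, g) = -7 (C(D, g) = -1 - 6 = -7)
w(L, B) = 1/5
E(j) = (6 + j)/(-1 + j) (E(j) = (j + 6)/(j - 1) = (6 + j)/(-1 + j))
(-11*(-31))*E(w(C(-5, -2), 2)) = (-11*(-31))*((6 + 1/5)/(-1 + 1/5)) = 341*((31/5)/(-4/5)) = 341*(-5/4*31/5) = 341*(-31/4) = -10571/4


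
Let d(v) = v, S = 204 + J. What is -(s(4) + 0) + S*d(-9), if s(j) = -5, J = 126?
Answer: -2965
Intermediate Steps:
S = 330 (S = 204 + 126 = 330)
-(s(4) + 0) + S*d(-9) = -(-5 + 0) + 330*(-9) = -1*(-5) - 2970 = 5 - 2970 = -2965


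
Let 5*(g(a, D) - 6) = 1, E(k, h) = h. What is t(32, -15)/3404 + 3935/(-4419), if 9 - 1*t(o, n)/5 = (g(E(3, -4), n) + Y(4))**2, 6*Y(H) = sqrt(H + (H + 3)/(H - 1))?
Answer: -842946233/902536560 - 31*sqrt(57)/30636 ≈ -0.94161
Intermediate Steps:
g(a, D) = 31/5 (g(a, D) = 6 + (1/5)*1 = 6 + 1/5 = 31/5)
Y(H) = sqrt(H + (3 + H)/(-1 + H))/6 (Y(H) = sqrt(H + (H + 3)/(H - 1))/6 = sqrt(H + (3 + H)/(-1 + H))/6)
t(o, n) = 45 - 5*(31/5 + sqrt(57)/18)**2 (t(o, n) = 45 - 5*(31/5 + sqrt((3 + 4**2)/(-1 + 4))/6)**2 = 45 - 5*(31/5 + sqrt((3 + 16)/3)/6)**2 = 45 - 5*(31/5 + sqrt((1/3)*19)/6)**2 = 45 - 5*(31/5 + sqrt(19/3)/6)**2 = 45 - 5*(31/5 + (sqrt(57)/3)/6)**2 = 45 - 5*(31/5 + sqrt(57)/18)**2)
t(32, -15)/3404 + 3935/(-4419) = (-79963/540 - 31*sqrt(57)/9)/3404 + 3935/(-4419) = (-79963/540 - 31*sqrt(57)/9)*(1/3404) + 3935*(-1/4419) = (-79963/1838160 - 31*sqrt(57)/30636) - 3935/4419 = -842946233/902536560 - 31*sqrt(57)/30636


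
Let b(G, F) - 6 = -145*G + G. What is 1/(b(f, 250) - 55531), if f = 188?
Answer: -1/82597 ≈ -1.2107e-5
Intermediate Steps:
b(G, F) = 6 - 144*G (b(G, F) = 6 + (-145*G + G) = 6 - 144*G)
1/(b(f, 250) - 55531) = 1/((6 - 144*188) - 55531) = 1/((6 - 27072) - 55531) = 1/(-27066 - 55531) = 1/(-82597) = -1/82597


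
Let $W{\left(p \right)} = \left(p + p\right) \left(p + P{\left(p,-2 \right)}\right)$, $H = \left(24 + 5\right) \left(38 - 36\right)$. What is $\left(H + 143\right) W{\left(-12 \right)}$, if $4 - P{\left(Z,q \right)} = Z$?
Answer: $-19296$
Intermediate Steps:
$P{\left(Z,q \right)} = 4 - Z$
$H = 58$ ($H = 29 \cdot 2 = 58$)
$W{\left(p \right)} = 8 p$ ($W{\left(p \right)} = \left(p + p\right) \left(p - \left(-4 + p\right)\right) = 2 p 4 = 8 p$)
$\left(H + 143\right) W{\left(-12 \right)} = \left(58 + 143\right) 8 \left(-12\right) = 201 \left(-96\right) = -19296$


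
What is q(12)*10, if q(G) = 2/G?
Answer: 5/3 ≈ 1.6667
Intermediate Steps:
q(12)*10 = (2/12)*10 = (2*(1/12))*10 = (1/6)*10 = 5/3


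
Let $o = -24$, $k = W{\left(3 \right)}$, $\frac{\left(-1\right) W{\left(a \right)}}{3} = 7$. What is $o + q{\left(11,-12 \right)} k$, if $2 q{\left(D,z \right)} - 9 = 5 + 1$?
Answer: $- \frac{363}{2} \approx -181.5$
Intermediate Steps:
$W{\left(a \right)} = -21$ ($W{\left(a \right)} = \left(-3\right) 7 = -21$)
$q{\left(D,z \right)} = \frac{15}{2}$ ($q{\left(D,z \right)} = \frac{9}{2} + \frac{5 + 1}{2} = \frac{9}{2} + \frac{1}{2} \cdot 6 = \frac{9}{2} + 3 = \frac{15}{2}$)
$k = -21$
$o + q{\left(11,-12 \right)} k = -24 + \frac{15}{2} \left(-21\right) = -24 - \frac{315}{2} = - \frac{363}{2}$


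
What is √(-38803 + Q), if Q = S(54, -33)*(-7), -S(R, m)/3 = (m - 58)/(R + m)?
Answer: I*√38894 ≈ 197.22*I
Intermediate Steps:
S(R, m) = -3*(-58 + m)/(R + m) (S(R, m) = -3*(m - 58)/(R + m) = -3*(-58 + m)/(R + m))
Q = -91 (Q = (3*(58 - 1*(-33))/(54 - 33))*(-7) = (3*(58 + 33)/21)*(-7) = (3*(1/21)*91)*(-7) = 13*(-7) = -91)
√(-38803 + Q) = √(-38803 - 91) = √(-38894) = I*√38894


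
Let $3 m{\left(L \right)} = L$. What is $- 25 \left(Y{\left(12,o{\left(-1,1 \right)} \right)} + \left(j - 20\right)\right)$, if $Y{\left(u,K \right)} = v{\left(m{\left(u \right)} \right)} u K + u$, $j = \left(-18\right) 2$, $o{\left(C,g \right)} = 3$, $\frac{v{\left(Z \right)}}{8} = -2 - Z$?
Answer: $44300$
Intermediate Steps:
$m{\left(L \right)} = \frac{L}{3}$
$v{\left(Z \right)} = -16 - 8 Z$ ($v{\left(Z \right)} = 8 \left(-2 - Z\right) = -16 - 8 Z$)
$j = -36$
$Y{\left(u,K \right)} = u + K u \left(-16 - \frac{8 u}{3}\right)$ ($Y{\left(u,K \right)} = \left(-16 - 8 \frac{u}{3}\right) u K + u = \left(-16 - \frac{8 u}{3}\right) u K + u = u \left(-16 - \frac{8 u}{3}\right) K + u = K u \left(-16 - \frac{8 u}{3}\right) + u = u + K u \left(-16 - \frac{8 u}{3}\right)$)
$- 25 \left(Y{\left(12,o{\left(-1,1 \right)} \right)} + \left(j - 20\right)\right) = - 25 \left(\left(- \frac{1}{3}\right) 12 \left(-3 + 8 \cdot 3 \left(6 + 12\right)\right) - 56\right) = - 25 \left(\left(- \frac{1}{3}\right) 12 \left(-3 + 8 \cdot 3 \cdot 18\right) - 56\right) = - 25 \left(\left(- \frac{1}{3}\right) 12 \left(-3 + 432\right) - 56\right) = - 25 \left(\left(- \frac{1}{3}\right) 12 \cdot 429 - 56\right) = - 25 \left(-1716 - 56\right) = \left(-25\right) \left(-1772\right) = 44300$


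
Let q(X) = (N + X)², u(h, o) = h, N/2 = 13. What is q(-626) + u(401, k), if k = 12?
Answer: 360401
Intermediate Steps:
N = 26 (N = 2*13 = 26)
q(X) = (26 + X)²
q(-626) + u(401, k) = (26 - 626)² + 401 = (-600)² + 401 = 360000 + 401 = 360401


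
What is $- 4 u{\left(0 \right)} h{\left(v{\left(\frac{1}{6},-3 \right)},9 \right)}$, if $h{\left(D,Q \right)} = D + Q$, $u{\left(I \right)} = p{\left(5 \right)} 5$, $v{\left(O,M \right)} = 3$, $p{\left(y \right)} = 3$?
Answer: $-720$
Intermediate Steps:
$u{\left(I \right)} = 15$ ($u{\left(I \right)} = 3 \cdot 5 = 15$)
$- 4 u{\left(0 \right)} h{\left(v{\left(\frac{1}{6},-3 \right)},9 \right)} = \left(-4\right) 15 \left(3 + 9\right) = \left(-60\right) 12 = -720$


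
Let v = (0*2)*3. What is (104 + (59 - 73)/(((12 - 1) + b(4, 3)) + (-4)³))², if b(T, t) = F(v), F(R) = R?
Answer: 30536676/2809 ≈ 10871.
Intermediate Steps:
v = 0 (v = 0*3 = 0)
b(T, t) = 0
(104 + (59 - 73)/(((12 - 1) + b(4, 3)) + (-4)³))² = (104 + (59 - 73)/(((12 - 1) + 0) + (-4)³))² = (104 - 14/((11 + 0) - 64))² = (104 - 14/(11 - 64))² = (104 - 14/(-53))² = (104 - 14*(-1/53))² = (104 + 14/53)² = (5526/53)² = 30536676/2809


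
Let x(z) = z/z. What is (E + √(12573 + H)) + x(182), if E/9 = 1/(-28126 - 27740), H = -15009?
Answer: 18619/18622 + 2*I*√609 ≈ 0.99984 + 49.356*I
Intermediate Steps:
x(z) = 1
E = -3/18622 (E = 9/(-28126 - 27740) = 9/(-55866) = 9*(-1/55866) = -3/18622 ≈ -0.00016110)
(E + √(12573 + H)) + x(182) = (-3/18622 + √(12573 - 15009)) + 1 = (-3/18622 + √(-2436)) + 1 = (-3/18622 + 2*I*√609) + 1 = 18619/18622 + 2*I*√609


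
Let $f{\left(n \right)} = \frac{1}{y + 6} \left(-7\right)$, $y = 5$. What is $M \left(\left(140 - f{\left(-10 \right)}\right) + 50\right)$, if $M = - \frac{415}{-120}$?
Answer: $\frac{58017}{88} \approx 659.28$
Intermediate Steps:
$f{\left(n \right)} = - \frac{7}{11}$ ($f{\left(n \right)} = \frac{1}{5 + 6} \left(-7\right) = \frac{1}{11} \left(-7\right) = - \frac{7}{11}$)
$M = \frac{83}{24}$ ($M = \left(-415\right) \left(- \frac{1}{120}\right) = \frac{83}{24} \approx 3.4583$)
$M \left(\left(140 - f{\left(-10 \right)}\right) + 50\right) = \frac{83 \left(\left(140 - - \frac{7}{11}\right) + 50\right)}{24} = \frac{83 \left(\left(140 + \frac{7}{11}\right) + 50\right)}{24} = \frac{83 \left(\frac{1547}{11} + 50\right)}{24} = \frac{83}{24} \cdot \frac{2097}{11} = \frac{58017}{88}$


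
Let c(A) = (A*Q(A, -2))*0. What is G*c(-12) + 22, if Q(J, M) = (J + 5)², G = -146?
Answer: 22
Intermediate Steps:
Q(J, M) = (5 + J)²
c(A) = 0 (c(A) = (A*(5 + A)²)*0 = 0)
G*c(-12) + 22 = -146*0 + 22 = 0 + 22 = 22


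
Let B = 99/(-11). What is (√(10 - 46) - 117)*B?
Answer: 1053 - 54*I ≈ 1053.0 - 54.0*I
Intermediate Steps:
B = -9 (B = 99*(-1/11) = -9)
(√(10 - 46) - 117)*B = (√(10 - 46) - 117)*(-9) = (√(-36) - 117)*(-9) = (6*I - 117)*(-9) = (-117 + 6*I)*(-9) = 1053 - 54*I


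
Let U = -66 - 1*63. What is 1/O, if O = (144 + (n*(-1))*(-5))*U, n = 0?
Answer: -1/18576 ≈ -5.3833e-5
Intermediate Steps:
U = -129 (U = -66 - 63 = -129)
O = -18576 (O = (144 + (0*(-1))*(-5))*(-129) = (144 + 0*(-5))*(-129) = (144 + 0)*(-129) = 144*(-129) = -18576)
1/O = 1/(-18576) = -1/18576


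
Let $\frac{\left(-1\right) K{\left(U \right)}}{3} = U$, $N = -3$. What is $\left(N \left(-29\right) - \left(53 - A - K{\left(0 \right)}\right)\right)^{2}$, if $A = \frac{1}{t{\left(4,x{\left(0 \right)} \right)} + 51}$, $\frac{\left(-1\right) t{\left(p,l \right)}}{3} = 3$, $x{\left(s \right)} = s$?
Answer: $\frac{2042041}{1764} \approx 1157.6$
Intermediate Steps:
$t{\left(p,l \right)} = -9$ ($t{\left(p,l \right)} = \left(-3\right) 3 = -9$)
$K{\left(U \right)} = - 3 U$
$A = \frac{1}{42}$ ($A = \frac{1}{-9 + 51} = \frac{1}{42} \approx 0.02381$)
$\left(N \left(-29\right) - \left(53 - A - K{\left(0 \right)}\right)\right)^{2} = \left(\left(-3\right) \left(-29\right) + \left(\left(\left(-3\right) 0 + \frac{1}{42}\right) - 53\right)\right)^{2} = \left(87 + \left(\left(0 + \frac{1}{42}\right) - 53\right)\right)^{2} = \left(87 + \left(\frac{1}{42} - 53\right)\right)^{2} = \left(87 - \frac{2225}{42}\right)^{2} = \left(\frac{1429}{42}\right)^{2} = \frac{2042041}{1764}$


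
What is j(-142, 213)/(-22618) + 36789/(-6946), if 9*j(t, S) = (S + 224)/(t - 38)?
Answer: -673994299919/127254748680 ≈ -5.2964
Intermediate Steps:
j(t, S) = (224 + S)/(9*(-38 + t)) (j(t, S) = ((S + 224)/(t - 38))/9 = ((224 + S)/(-38 + t))/9 = (224 + S)/(9*(-38 + t)))
j(-142, 213)/(-22618) + 36789/(-6946) = ((224 + 213)/(9*(-38 - 142)))/(-22618) + 36789/(-6946) = ((⅑)*437/(-180))*(-1/22618) + 36789*(-1/6946) = ((⅑)*(-1/180)*437)*(-1/22618) - 36789/6946 = -437/1620*(-1/22618) - 36789/6946 = 437/36641160 - 36789/6946 = -673994299919/127254748680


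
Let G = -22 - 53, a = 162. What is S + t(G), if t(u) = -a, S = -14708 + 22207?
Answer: 7337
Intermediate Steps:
S = 7499
G = -75
t(u) = -162 (t(u) = -1*162 = -162)
S + t(G) = 7499 - 162 = 7337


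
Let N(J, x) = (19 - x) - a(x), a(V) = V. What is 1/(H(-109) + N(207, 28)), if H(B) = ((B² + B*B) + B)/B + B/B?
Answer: -1/253 ≈ -0.0039526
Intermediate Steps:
N(J, x) = 19 - 2*x (N(J, x) = (19 - x) - x = 19 - 2*x)
H(B) = 1 + (B + 2*B²)/B (H(B) = ((B² + B²) + B)/B + 1 = (2*B² + B)/B + 1 = (B + 2*B²)/B + 1 = 1 + (B + 2*B²)/B)
1/(H(-109) + N(207, 28)) = 1/((2 + 2*(-109)) + (19 - 2*28)) = 1/((2 - 218) + (19 - 56)) = 1/(-216 - 37) = 1/(-253) = -1/253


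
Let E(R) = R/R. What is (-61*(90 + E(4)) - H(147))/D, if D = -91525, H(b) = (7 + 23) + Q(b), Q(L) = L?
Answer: 5728/91525 ≈ 0.062584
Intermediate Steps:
E(R) = 1
H(b) = 30 + b (H(b) = (7 + 23) + b = 30 + b)
(-61*(90 + E(4)) - H(147))/D = (-61*(90 + 1) - (30 + 147))/(-91525) = (-61*91 - 1*177)*(-1/91525) = (-5551 - 177)*(-1/91525) = -5728*(-1/91525) = 5728/91525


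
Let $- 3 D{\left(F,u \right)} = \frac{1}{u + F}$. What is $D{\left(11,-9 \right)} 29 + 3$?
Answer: $- \frac{11}{6} \approx -1.8333$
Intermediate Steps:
$D{\left(F,u \right)} = - \frac{1}{3 \left(F + u\right)}$ ($D{\left(F,u \right)} = - \frac{1}{3 \left(u + F\right)} = - \frac{1}{3 \left(F + u\right)}$)
$D{\left(11,-9 \right)} 29 + 3 = - \frac{1}{3 \cdot 11 + 3 \left(-9\right)} 29 + 3 = - \frac{1}{33 - 27} \cdot 29 + 3 = - \frac{1}{6} \cdot 29 + 3 = \left(-1\right) \frac{1}{6} \cdot 29 + 3 = \left(- \frac{1}{6}\right) 29 + 3 = - \frac{29}{6} + 3 = - \frac{11}{6}$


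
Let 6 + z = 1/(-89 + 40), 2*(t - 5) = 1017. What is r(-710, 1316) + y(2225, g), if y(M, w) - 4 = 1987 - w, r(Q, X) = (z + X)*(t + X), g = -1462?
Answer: 235205945/98 ≈ 2.4001e+6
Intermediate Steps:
t = 1027/2 (t = 5 + (½)*1017 = 5 + 1017/2 = 1027/2 ≈ 513.50)
z = -295/49 (z = -6 + 1/(-89 + 40) = -6 + 1/(-49) = -6 - 1/49 = -295/49 ≈ -6.0204)
r(Q, X) = (-295/49 + X)*(1027/2 + X)
y(M, w) = 1991 - w (y(M, w) = 4 + (1987 - w) = 1991 - w)
r(-710, 1316) + y(2225, g) = (-302965/98 + 1316² + (49733/98)*1316) + (1991 - 1*(-1462)) = (-302965/98 + 1731856 + 4674902/7) + (1991 + 1462) = 234867551/98 + 3453 = 235205945/98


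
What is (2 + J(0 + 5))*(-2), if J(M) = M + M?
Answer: -24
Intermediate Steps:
J(M) = 2*M
(2 + J(0 + 5))*(-2) = (2 + 2*(0 + 5))*(-2) = (2 + 2*5)*(-2) = (2 + 10)*(-2) = 12*(-2) = -24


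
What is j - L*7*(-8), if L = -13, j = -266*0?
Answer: -728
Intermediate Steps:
j = 0
j - L*7*(-8) = 0 - (-13*7)*(-8) = 0 - (-91)*(-8) = 0 - 1*728 = 0 - 728 = -728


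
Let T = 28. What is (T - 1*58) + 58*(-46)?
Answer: -2698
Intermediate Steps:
(T - 1*58) + 58*(-46) = (28 - 1*58) + 58*(-46) = (28 - 58) - 2668 = -30 - 2668 = -2698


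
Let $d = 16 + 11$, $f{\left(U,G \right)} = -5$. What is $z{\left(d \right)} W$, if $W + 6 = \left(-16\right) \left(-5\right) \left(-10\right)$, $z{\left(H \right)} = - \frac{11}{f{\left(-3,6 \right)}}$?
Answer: $- \frac{8866}{5} \approx -1773.2$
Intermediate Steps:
$d = 27$
$z{\left(H \right)} = \frac{11}{5}$ ($z{\left(H \right)} = - \frac{11}{-5} = \left(-11\right) \left(- \frac{1}{5}\right) = \frac{11}{5}$)
$W = -806$ ($W = -6 + \left(-16\right) \left(-5\right) \left(-10\right) = -6 + 80 \left(-10\right) = -6 - 800 = -806$)
$z{\left(d \right)} W = \frac{11}{5} \left(-806\right) = - \frac{8866}{5}$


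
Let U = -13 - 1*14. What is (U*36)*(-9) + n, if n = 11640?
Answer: 20388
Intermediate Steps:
U = -27 (U = -13 - 14 = -27)
(U*36)*(-9) + n = -27*36*(-9) + 11640 = -972*(-9) + 11640 = 8748 + 11640 = 20388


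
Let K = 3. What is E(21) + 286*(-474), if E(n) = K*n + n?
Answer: -135480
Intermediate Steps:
E(n) = 4*n (E(n) = 3*n + n = 4*n)
E(21) + 286*(-474) = 4*21 + 286*(-474) = 84 - 135564 = -135480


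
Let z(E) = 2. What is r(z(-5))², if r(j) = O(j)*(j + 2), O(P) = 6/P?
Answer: 144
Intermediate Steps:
r(j) = 6*(2 + j)/j (r(j) = (6/j)*(j + 2) = (6/j)*(2 + j) = 6*(2 + j)/j)
r(z(-5))² = (6 + 12/2)² = (6 + 12*(½))² = (6 + 6)² = 12² = 144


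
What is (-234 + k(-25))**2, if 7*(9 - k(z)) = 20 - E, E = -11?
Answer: 2579236/49 ≈ 52638.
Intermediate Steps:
k(z) = 32/7 (k(z) = 9 - (20 - 1*(-11))/7 = 9 - (20 + 11)/7 = 9 - 1/7*31 = 9 - 31/7 = 32/7)
(-234 + k(-25))**2 = (-234 + 32/7)**2 = (-1606/7)**2 = 2579236/49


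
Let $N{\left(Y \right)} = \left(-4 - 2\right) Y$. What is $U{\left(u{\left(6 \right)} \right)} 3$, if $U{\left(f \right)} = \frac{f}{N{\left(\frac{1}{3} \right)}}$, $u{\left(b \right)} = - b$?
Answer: $9$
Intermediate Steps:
$N{\left(Y \right)} = - 6 Y$
$U{\left(f \right)} = - \frac{f}{2}$ ($U{\left(f \right)} = \frac{f}{\left(-6\right) \frac{1}{3}} = \frac{f}{-2} = f \left(- \frac{1}{2}\right) = - \frac{f}{2}$)
$U{\left(u{\left(6 \right)} \right)} 3 = - \frac{\left(-1\right) 6}{2} \cdot 3 = \left(- \frac{1}{2}\right) \left(-6\right) 3 = 3 \cdot 3 = 9$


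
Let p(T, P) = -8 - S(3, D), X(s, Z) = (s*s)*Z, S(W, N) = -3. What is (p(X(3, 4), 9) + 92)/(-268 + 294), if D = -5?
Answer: 87/26 ≈ 3.3462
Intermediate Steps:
X(s, Z) = Z*s² (X(s, Z) = s²*Z = Z*s²)
p(T, P) = -5 (p(T, P) = -8 - 1*(-3) = -8 + 3 = -5)
(p(X(3, 4), 9) + 92)/(-268 + 294) = (-5 + 92)/(-268 + 294) = 87/26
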